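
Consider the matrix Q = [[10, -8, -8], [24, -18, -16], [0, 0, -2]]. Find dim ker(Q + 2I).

2

Q + 2I = [[12, -8, -8], [24, -16, -16], [0, 0, 0]].
This matrix has rank 1, so its null space has dimension 3 − 1 = 2.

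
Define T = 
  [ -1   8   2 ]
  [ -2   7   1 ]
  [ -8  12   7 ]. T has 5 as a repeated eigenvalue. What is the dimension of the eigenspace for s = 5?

1

T − 5I = [[-6, 8, 2], [-2, 2, 1], [-8, 12, 2]].
This matrix has rank 2, so its null space has dimension 3 − 2 = 1.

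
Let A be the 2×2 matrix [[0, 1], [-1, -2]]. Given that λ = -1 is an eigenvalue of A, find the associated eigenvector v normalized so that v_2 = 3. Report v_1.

-3

A + 1I = [[1, 1], [-1, -1]].
Solving (A + 1I)v = 0 gives the eigenspace spanned by (-3, 3).
With v_2 = 3, v = (-3, 3), so v_1 = -3.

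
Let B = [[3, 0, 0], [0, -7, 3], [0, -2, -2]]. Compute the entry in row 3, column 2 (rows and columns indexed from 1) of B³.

Characteristic polynomial: r^3 + 6r^2 - 7r - 60 = (r - 3)(r + 4)(r + 5), so the eigenvalues are -5, -4, 3.
r=3: eigenvector (1, 0, 0).
r=-4: eigenvector (0, 1, 1).
r=-5: eigenvector (0, 3, 2).
P = [[1, 0, 0], [0, 1, 3], [0, 1, 2]], D = diag(3, -4, -5), P⁻¹ = [[1, 0, 0], [0, -2, 3], [0, 1, -1]].
B³ = P·diag(27, -64, -125)·P⁻¹ = [[27, 0, 0], [0, -247, 183], [0, -122, 58]].
The requested entry is -122.

-122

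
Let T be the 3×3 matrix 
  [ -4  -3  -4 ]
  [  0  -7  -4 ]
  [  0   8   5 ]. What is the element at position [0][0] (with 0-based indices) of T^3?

-64

Characteristic polynomial: μ^3 + 6μ^2 + 5μ - 12 = (μ - 1)(μ + 3)(μ + 4), so the eigenvalues are -4, -3, 1.
μ=-4: eigenvector (1, 0, 0).
μ=1: eigenvector (-1, -1, 2).
μ=-3: eigenvector (-1, -1, 1).
P = [[1, -1, -1], [0, -1, -1], [0, 2, 1]], D = diag(-4, 1, -3), P⁻¹ = [[1, -1, 0], [0, 1, 1], [0, -2, -1]].
T³ = P·diag(-64, 1, -27)·P⁻¹ = [[-64, 9, -28], [0, -55, -28], [0, 56, 29]].
The requested entry is -64.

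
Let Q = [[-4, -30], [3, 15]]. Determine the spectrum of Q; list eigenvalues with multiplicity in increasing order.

Characteristic polynomial: p(r) = r^2 - 11r + 30 = (r - 6)(r - 5).
Roots (with multiplicity): 5, 6.

5, 6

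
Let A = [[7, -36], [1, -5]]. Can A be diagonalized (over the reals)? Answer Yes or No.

Characteristic polynomial: p(λ) = λ^2 - 2λ + 1 = (λ - 1)^2.
λ = 1 has algebraic multiplicity 2; rank(A − 1I) = 1, so geometric multiplicity = 1.
Geometric multiplicity < algebraic multiplicity, so A is not diagonalizable.

No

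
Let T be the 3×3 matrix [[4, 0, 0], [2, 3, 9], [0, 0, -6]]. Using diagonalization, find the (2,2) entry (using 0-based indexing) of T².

Characteristic polynomial: μ^3 - μ^2 - 30μ + 72 = (μ - 4)(μ - 3)(μ + 6), so the eigenvalues are -6, 3, 4.
μ=4: eigenvector (1, 2, 0).
μ=-6: eigenvector (0, -1, 1).
μ=3: eigenvector (0, 1, 0).
P = [[1, 0, 0], [2, -1, 1], [0, 1, 0]], D = diag(4, -6, 3), P⁻¹ = [[1, 0, 0], [0, 0, 1], [-2, 1, 1]].
T² = P·diag(16, 36, 9)·P⁻¹ = [[16, 0, 0], [14, 9, -27], [0, 0, 36]].
The requested entry is 36.

36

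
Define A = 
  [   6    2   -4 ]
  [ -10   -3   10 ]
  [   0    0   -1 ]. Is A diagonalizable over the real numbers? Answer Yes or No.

Characteristic polynomial: p(μ) = μ^3 - 2μ^2 - μ + 2 = (μ - 2)(μ - 1)(μ + 1).
All 3 eigenvalues are distinct, so A is diagonalizable.

Yes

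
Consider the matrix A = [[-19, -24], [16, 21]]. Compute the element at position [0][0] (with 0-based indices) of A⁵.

Characteristic polynomial: r^2 - 2r - 15 = (r - 5)(r + 3), so the eigenvalues are -3, 5.
r=5: eigenvector (1, -1).
r=-3: eigenvector (3, -2).
P = [[1, 3], [-1, -2]], D = diag(5, -3), P⁻¹ = [[-2, -3], [1, 1]].
A⁵ = P·diag(3125, -243)·P⁻¹ = [[-6979, -10104], [6736, 9861]].
The requested entry is -6979.

-6979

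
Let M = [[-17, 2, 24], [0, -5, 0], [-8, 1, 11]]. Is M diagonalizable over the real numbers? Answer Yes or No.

Characteristic polynomial: p(s) = s^3 + 11s^2 + 35s + 25 = (s + 1)(s + 5)^2.
s = -5 has algebraic multiplicity 2; rank(M + 5I) = 2, so geometric multiplicity = 1.
Geometric multiplicity < algebraic multiplicity, so M is not diagonalizable.

No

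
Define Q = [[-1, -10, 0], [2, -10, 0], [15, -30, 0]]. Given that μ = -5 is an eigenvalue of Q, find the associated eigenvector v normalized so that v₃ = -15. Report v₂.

10

Q + 5I = [[4, -10, 0], [2, -5, 0], [15, -30, 5]].
Solving (Q + 5I)v = 0 gives the eigenspace spanned by (25, 10, -15).
With v₃ = -15, v = (25, 10, -15), so v₂ = 10.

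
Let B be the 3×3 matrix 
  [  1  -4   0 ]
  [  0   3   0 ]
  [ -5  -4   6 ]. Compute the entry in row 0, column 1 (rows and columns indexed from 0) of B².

-16

Characteristic polynomial: r^3 - 10r^2 + 27r - 18 = (r - 6)(r - 3)(r - 1), so the eigenvalues are 1, 3, 6.
r=1: eigenvector (1, 0, 1).
r=3: eigenvector (-2, 1, -2).
r=6: eigenvector (0, 0, 1).
P = [[1, -2, 0], [0, 1, 0], [1, -2, 1]], D = diag(1, 3, 6), P⁻¹ = [[1, 2, 0], [0, 1, 0], [-1, 0, 1]].
B² = P·diag(1, 9, 36)·P⁻¹ = [[1, -16, 0], [0, 9, 0], [-35, -16, 36]].
The requested entry is -16.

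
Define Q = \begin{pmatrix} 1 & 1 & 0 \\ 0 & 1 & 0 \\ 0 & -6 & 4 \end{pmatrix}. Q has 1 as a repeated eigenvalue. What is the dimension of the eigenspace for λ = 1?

1

Q − 1I = [[0, 1, 0], [0, 0, 0], [0, -6, 3]].
This matrix has rank 2, so its null space has dimension 3 − 2 = 1.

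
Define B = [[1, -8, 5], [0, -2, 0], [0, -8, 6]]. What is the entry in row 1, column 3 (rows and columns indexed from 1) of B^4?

1295

Characteristic polynomial: λ^3 - 5λ^2 - 8λ + 12 = (λ - 6)(λ - 1)(λ + 2), so the eigenvalues are -2, 1, 6.
λ=6: eigenvector (1, 0, 1).
λ=-2: eigenvector (1, 1, 1).
λ=1: eigenvector (-1, 0, 0).
P = [[1, 1, -1], [0, 1, 0], [1, 1, 0]], D = diag(6, -2, 1), P⁻¹ = [[0, -1, 1], [0, 1, 0], [-1, 0, 1]].
B⁴ = P·diag(1296, 16, 1)·P⁻¹ = [[1, -1280, 1295], [0, 16, 0], [0, -1280, 1296]].
The requested entry is 1295.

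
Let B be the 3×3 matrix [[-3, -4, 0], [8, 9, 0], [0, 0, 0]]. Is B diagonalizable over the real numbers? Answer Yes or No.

Yes

Characteristic polynomial: p(t) = t^3 - 6t^2 + 5t = t(t - 5)(t - 1).
All 3 eigenvalues are distinct, so B is diagonalizable.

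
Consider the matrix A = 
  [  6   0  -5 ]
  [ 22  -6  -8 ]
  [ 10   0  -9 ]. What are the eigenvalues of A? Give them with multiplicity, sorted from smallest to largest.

-6, -4, 1

Characteristic polynomial: p(μ) = μ^3 + 9μ^2 + 14μ - 24 = (μ - 1)(μ + 4)(μ + 6).
Roots (with multiplicity): -6, -4, 1.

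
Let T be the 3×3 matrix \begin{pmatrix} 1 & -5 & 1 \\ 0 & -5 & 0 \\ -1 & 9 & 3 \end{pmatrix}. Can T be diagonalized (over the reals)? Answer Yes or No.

Characteristic polynomial: p(μ) = μ^3 + μ^2 - 16μ + 20 = (μ - 2)^2(μ + 5).
μ = 2 has algebraic multiplicity 2; rank(T − 2I) = 2, so geometric multiplicity = 1.
Geometric multiplicity < algebraic multiplicity, so T is not diagonalizable.

No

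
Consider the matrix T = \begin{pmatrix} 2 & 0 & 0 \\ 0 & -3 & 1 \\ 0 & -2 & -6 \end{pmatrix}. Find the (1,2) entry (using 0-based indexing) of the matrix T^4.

-369

Characteristic polynomial: s^3 + 7s^2 + 2s - 40 = (s - 2)(s + 4)(s + 5), so the eigenvalues are -5, -4, 2.
s=-4: eigenvector (0, -1, 1).
s=-5: eigenvector (0, -1, 2).
s=2: eigenvector (1, 0, 0).
P = [[0, 0, 1], [-1, -1, 0], [1, 2, 0]], D = diag(-4, -5, 2), P⁻¹ = [[0, -2, -1], [0, 1, 1], [1, 0, 0]].
T⁴ = P·diag(256, 625, 16)·P⁻¹ = [[16, 0, 0], [0, -113, -369], [0, 738, 994]].
The requested entry is -369.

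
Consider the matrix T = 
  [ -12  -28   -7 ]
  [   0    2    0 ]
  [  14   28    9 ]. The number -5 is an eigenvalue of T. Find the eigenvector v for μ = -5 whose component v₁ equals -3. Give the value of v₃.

3

T + 5I = [[-7, -28, -7], [0, 7, 0], [14, 28, 14]].
Solving (T + 5I)v = 0 gives the eigenspace spanned by (-3, 0, 3).
With v₁ = -3, v = (-3, 0, 3), so v₃ = 3.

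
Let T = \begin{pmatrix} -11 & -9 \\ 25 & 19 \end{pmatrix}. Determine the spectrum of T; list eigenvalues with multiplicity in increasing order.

4, 4

Characteristic polynomial: p(r) = r^2 - 8r + 16 = (r - 4)^2.
Roots (with multiplicity): 4, 4.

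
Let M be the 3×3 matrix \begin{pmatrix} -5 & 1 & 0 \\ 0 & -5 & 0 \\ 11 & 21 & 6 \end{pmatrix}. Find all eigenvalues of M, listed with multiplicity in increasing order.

Characteristic polynomial: p(r) = r^3 + 4r^2 - 35r - 150 = (r - 6)(r + 5)^2.
Roots (with multiplicity): -5, -5, 6.

-5, -5, 6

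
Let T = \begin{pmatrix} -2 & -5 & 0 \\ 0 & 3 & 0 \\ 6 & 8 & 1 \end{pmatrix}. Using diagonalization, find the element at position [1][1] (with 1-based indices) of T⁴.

Characteristic polynomial: r^3 - 2r^2 - 5r + 6 = (r - 3)(r - 1)(r + 2), so the eigenvalues are -2, 1, 3.
r=3: eigenvector (-1, 1, 1).
r=-2: eigenvector (1, 0, -2).
r=1: eigenvector (0, 0, 1).
P = [[-1, 1, 0], [1, 0, 0], [1, -2, 1]], D = diag(3, -2, 1), P⁻¹ = [[0, 1, 0], [1, 1, 0], [2, 1, 1]].
T⁴ = P·diag(81, 16, 1)·P⁻¹ = [[16, -65, 0], [0, 81, 0], [-30, 50, 1]].
The requested entry is 16.

16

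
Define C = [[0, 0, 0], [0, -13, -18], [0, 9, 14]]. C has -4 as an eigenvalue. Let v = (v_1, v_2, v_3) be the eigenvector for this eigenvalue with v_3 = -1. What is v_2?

2

C + 4I = [[4, 0, 0], [0, -9, -18], [0, 9, 18]].
Solving (C + 4I)v = 0 gives the eigenspace spanned by (0, 2, -1).
With v_3 = -1, v = (0, 2, -1), so v_2 = 2.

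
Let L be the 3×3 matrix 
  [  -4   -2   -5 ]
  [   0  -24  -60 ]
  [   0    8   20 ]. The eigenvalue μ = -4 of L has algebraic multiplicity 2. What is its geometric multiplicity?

1

L + 4I = [[0, -2, -5], [0, -20, -60], [0, 8, 24]].
This matrix has rank 2, so its null space has dimension 3 − 2 = 1.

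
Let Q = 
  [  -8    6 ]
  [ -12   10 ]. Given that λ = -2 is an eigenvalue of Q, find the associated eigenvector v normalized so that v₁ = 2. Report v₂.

2

Q + 2I = [[-6, 6], [-12, 12]].
Solving (Q + 2I)v = 0 gives the eigenspace spanned by (2, 2).
With v₁ = 2, v = (2, 2), so v₂ = 2.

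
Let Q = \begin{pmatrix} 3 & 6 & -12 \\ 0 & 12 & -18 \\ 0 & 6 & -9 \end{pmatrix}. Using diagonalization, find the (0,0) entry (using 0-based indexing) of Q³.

27

Characteristic polynomial: λ^3 - 6λ^2 + 9λ = λ(λ - 3)^2, so the eigenvalues are 0, 3, 3.
λ=3: eigenvector (1, 0, 0).
λ=0: eigenvector (-2, -3, -2).
λ=3: eigenvector (1, 2, 1).
P = [[1, -2, 1], [0, -3, 2], [0, -2, 1]], D = diag(3, 0, 3), P⁻¹ = [[1, 0, -1], [0, 1, -2], [0, 2, -3]].
Q³ = P·diag(27, 0, 27)·P⁻¹ = [[27, 54, -108], [0, 108, -162], [0, 54, -81]].
The requested entry is 27.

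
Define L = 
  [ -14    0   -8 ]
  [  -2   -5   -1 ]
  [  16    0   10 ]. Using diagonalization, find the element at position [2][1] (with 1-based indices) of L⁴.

1342

Characteristic polynomial: λ^3 + 9λ^2 + 8λ - 60 = (λ - 2)(λ + 5)(λ + 6), so the eigenvalues are -6, -5, 2.
λ=2: eigenvector (1, 0, -2).
λ=-5: eigenvector (0, 1, 0).
λ=-6: eigenvector (1, 1, -1).
P = [[1, 0, 1], [0, 1, 1], [-2, 0, -1]], D = diag(2, -5, -6), P⁻¹ = [[-1, 0, -1], [-2, 1, -1], [2, 0, 1]].
L⁴ = P·diag(16, 625, 1296)·P⁻¹ = [[2576, 0, 1280], [1342, 625, 671], [-2560, 0, -1264]].
The requested entry is 1342.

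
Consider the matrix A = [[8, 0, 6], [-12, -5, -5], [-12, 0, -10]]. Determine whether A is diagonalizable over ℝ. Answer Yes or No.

Yes

Characteristic polynomial: p(λ) = λ^3 + 7λ^2 + 2λ - 40 = (λ - 2)(λ + 4)(λ + 5).
All 3 eigenvalues are distinct, so A is diagonalizable.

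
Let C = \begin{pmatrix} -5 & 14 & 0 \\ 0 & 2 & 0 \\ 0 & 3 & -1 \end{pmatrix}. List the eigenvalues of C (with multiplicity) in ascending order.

Characteristic polynomial: p(t) = t^3 + 4t^2 - 7t - 10 = (t - 2)(t + 1)(t + 5).
Roots (with multiplicity): -5, -1, 2.

-5, -1, 2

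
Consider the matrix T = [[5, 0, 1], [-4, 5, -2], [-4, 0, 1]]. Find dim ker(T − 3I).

T − 3I = [[2, 0, 1], [-4, 2, -2], [-4, 0, -2]].
This matrix has rank 2, so its null space has dimension 3 − 2 = 1.

1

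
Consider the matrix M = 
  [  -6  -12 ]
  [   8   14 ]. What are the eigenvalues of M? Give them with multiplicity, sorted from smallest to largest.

Characteristic polynomial: p(s) = s^2 - 8s + 12 = (s - 6)(s - 2).
Roots (with multiplicity): 2, 6.

2, 6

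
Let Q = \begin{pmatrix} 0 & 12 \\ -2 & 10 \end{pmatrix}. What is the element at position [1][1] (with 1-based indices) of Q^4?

-1824

Characteristic polynomial: λ^2 - 10λ + 24 = (λ - 6)(λ - 4), so the eigenvalues are 4, 6.
λ=4: eigenvector (3, 1).
λ=6: eigenvector (-2, -1).
P = [[3, -2], [1, -1]], D = diag(4, 6), P⁻¹ = [[1, -2], [1, -3]].
Q⁴ = P·diag(256, 1296)·P⁻¹ = [[-1824, 6240], [-1040, 3376]].
The requested entry is -1824.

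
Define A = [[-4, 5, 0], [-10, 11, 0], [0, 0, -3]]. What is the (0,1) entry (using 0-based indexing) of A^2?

35

Characteristic polynomial: s^3 - 4s^2 - 15s + 18 = (s - 6)(s - 1)(s + 3), so the eigenvalues are -3, 1, 6.
s=1: eigenvector (1, 1, 0).
s=6: eigenvector (1, 2, 0).
s=-3: eigenvector (0, 0, 1).
P = [[1, 1, 0], [1, 2, 0], [0, 0, 1]], D = diag(1, 6, -3), P⁻¹ = [[2, -1, 0], [-1, 1, 0], [0, 0, 1]].
A² = P·diag(1, 36, 9)·P⁻¹ = [[-34, 35, 0], [-70, 71, 0], [0, 0, 9]].
The requested entry is 35.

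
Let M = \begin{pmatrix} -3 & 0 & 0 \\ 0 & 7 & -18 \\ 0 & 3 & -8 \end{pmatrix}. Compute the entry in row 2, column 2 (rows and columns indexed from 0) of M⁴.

Characteristic polynomial: μ^3 + 4μ^2 + μ - 6 = (μ - 1)(μ + 2)(μ + 3), so the eigenvalues are -3, -2, 1.
μ=-3: eigenvector (1, 0, 0).
μ=1: eigenvector (0, 3, 1).
μ=-2: eigenvector (0, 2, 1).
P = [[1, 0, 0], [0, 3, 2], [0, 1, 1]], D = diag(-3, 1, -2), P⁻¹ = [[1, 0, 0], [0, 1, -2], [0, -1, 3]].
M⁴ = P·diag(81, 1, 16)·P⁻¹ = [[81, 0, 0], [0, -29, 90], [0, -15, 46]].
The requested entry is 46.

46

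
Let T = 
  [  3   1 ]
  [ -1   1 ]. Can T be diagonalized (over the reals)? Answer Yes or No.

Characteristic polynomial: p(r) = r^2 - 4r + 4 = (r - 2)^2.
r = 2 has algebraic multiplicity 2; rank(T − 2I) = 1, so geometric multiplicity = 1.
Geometric multiplicity < algebraic multiplicity, so T is not diagonalizable.

No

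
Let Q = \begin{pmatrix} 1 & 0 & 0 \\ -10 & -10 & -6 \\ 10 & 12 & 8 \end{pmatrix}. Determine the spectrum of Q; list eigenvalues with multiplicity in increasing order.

Characteristic polynomial: p(λ) = λ^3 + λ^2 - 10λ + 8 = (λ - 2)(λ - 1)(λ + 4).
Roots (with multiplicity): -4, 1, 2.

-4, 1, 2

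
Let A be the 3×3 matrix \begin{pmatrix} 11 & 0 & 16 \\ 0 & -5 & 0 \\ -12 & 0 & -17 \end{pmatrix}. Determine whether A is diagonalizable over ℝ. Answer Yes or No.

Yes

Characteristic polynomial: p(s) = s^3 + 11s^2 + 35s + 25 = (s + 1)(s + 5)^2.
s = -5 has algebraic multiplicity 2; rank(A + 5I) = 1, so geometric multiplicity = 2.
Every eigenvalue has geometric = algebraic multiplicity, so A is diagonalizable.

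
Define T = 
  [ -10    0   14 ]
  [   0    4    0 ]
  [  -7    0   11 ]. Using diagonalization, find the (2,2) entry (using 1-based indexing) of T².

Characteristic polynomial: r^3 - 5r^2 - 8r + 48 = (r - 4)^2(r + 3), so the eigenvalues are -3, 4, 4.
r=4: eigenvector (-2, -1, -2).
r=4: eigenvector (-1, -1, -1).
r=-3: eigenvector (2, 0, 1).
P = [[-2, -1, 2], [-1, -1, 0], [-2, -1, 1]], D = diag(4, 4, -3), P⁻¹ = [[1, 1, -2], [-1, -2, 2], [1, 0, -1]].
T² = P·diag(16, 16, 9)·P⁻¹ = [[2, 0, 14], [0, 16, 0], [-7, 0, 23]].
The requested entry is 16.

16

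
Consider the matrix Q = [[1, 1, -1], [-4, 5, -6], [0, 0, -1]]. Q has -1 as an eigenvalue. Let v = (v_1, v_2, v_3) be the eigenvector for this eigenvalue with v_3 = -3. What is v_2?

Q + 1I = [[2, 1, -1], [-4, 6, -6], [0, 0, 0]].
Solving (Q + 1I)v = 0 gives the eigenspace spanned by (0, -3, -3).
With v_3 = -3, v = (0, -3, -3), so v_2 = -3.

-3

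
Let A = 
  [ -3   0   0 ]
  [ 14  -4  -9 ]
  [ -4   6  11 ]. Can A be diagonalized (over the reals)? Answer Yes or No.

Characteristic polynomial: p(μ) = μ^3 - 4μ^2 - 11μ + 30 = (μ - 5)(μ - 2)(μ + 3).
All 3 eigenvalues are distinct, so A is diagonalizable.

Yes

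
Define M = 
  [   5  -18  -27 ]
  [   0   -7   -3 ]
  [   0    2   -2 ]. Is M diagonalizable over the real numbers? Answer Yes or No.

Yes

Characteristic polynomial: p(μ) = μ^3 + 4μ^2 - 25μ - 100 = (μ - 5)(μ + 4)(μ + 5).
All 3 eigenvalues are distinct, so M is diagonalizable.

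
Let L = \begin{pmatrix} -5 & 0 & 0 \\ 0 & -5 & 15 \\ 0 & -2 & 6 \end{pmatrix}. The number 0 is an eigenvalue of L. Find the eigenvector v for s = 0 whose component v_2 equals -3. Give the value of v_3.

-1

L = [[-5, 0, 0], [0, -5, 15], [0, -2, 6]].
Solving (L)v = 0 gives the eigenspace spanned by (0, -3, -1).
With v_2 = -3, v = (0, -3, -1), so v_3 = -1.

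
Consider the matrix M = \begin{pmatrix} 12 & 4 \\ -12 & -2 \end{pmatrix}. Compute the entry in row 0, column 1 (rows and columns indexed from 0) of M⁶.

85120

Characteristic polynomial: t^2 - 10t + 24 = (t - 6)(t - 4), so the eigenvalues are 4, 6.
t=4: eigenvector (1, -2).
t=6: eigenvector (2, -3).
P = [[1, 2], [-2, -3]], D = diag(4, 6), P⁻¹ = [[-3, -2], [2, 1]].
M⁶ = P·diag(4096, 46656)·P⁻¹ = [[174336, 85120], [-255360, -123584]].
The requested entry is 85120.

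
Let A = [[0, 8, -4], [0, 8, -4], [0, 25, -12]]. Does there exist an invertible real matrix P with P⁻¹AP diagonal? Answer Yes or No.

No

Characteristic polynomial: p(r) = r^3 + 4r^2 + 4r = r(r + 2)^2.
r = -2 has algebraic multiplicity 2; rank(A + 2I) = 2, so geometric multiplicity = 1.
Geometric multiplicity < algebraic multiplicity, so A is not diagonalizable.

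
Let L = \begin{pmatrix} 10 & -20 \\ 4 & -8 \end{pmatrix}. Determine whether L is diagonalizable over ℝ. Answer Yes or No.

Yes

Characteristic polynomial: p(t) = t^2 - 2t = t(t - 2).
All 2 eigenvalues are distinct, so L is diagonalizable.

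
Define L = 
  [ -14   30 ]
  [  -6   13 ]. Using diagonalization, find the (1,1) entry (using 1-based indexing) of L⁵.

Characteristic polynomial: s^2 + s - 2 = (s - 1)(s + 2), so the eigenvalues are -2, 1.
s=-2: eigenvector (5, 2).
s=1: eigenvector (2, 1).
P = [[5, 2], [2, 1]], D = diag(-2, 1), P⁻¹ = [[1, -2], [-2, 5]].
L⁵ = P·diag(-32, 1)·P⁻¹ = [[-164, 330], [-66, 133]].
The requested entry is -164.

-164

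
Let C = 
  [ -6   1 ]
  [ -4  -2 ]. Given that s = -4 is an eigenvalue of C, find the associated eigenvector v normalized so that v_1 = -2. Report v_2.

C + 4I = [[-2, 1], [-4, 2]].
Solving (C + 4I)v = 0 gives the eigenspace spanned by (-2, -4).
With v_1 = -2, v = (-2, -4), so v_2 = -4.

-4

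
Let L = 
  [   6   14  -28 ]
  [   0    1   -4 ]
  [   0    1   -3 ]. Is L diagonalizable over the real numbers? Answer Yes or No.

No

Characteristic polynomial: p(λ) = λ^3 - 4λ^2 - 11λ - 6 = (λ - 6)(λ + 1)^2.
λ = -1 has algebraic multiplicity 2; rank(L + 1I) = 2, so geometric multiplicity = 1.
Geometric multiplicity < algebraic multiplicity, so L is not diagonalizable.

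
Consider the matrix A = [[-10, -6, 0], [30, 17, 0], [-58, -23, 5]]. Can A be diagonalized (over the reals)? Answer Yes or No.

Characteristic polynomial: p(λ) = λ^3 - 12λ^2 + 45λ - 50 = (λ - 5)^2(λ - 2).
λ = 5 has algebraic multiplicity 2; rank(A − 5I) = 2, so geometric multiplicity = 1.
Geometric multiplicity < algebraic multiplicity, so A is not diagonalizable.

No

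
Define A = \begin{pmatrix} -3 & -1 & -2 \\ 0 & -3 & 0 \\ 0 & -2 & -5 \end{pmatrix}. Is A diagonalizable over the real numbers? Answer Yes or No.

Characteristic polynomial: p(μ) = μ^3 + 11μ^2 + 39μ + 45 = (μ + 3)^2(μ + 5).
μ = -3 has algebraic multiplicity 2; rank(A + 3I) = 2, so geometric multiplicity = 1.
Geometric multiplicity < algebraic multiplicity, so A is not diagonalizable.

No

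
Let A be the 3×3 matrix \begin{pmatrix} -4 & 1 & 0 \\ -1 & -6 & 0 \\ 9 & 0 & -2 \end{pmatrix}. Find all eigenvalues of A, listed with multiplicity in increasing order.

-5, -5, -2

Characteristic polynomial: p(s) = s^3 + 12s^2 + 45s + 50 = (s + 2)(s + 5)^2.
Roots (with multiplicity): -5, -5, -2.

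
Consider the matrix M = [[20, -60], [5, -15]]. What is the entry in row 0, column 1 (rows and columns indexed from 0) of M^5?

Characteristic polynomial: s^2 - 5s = s(s - 5), so the eigenvalues are 0, 5.
s=0: eigenvector (-3, -1).
s=5: eigenvector (4, 1).
P = [[-3, 4], [-1, 1]], D = diag(0, 5), P⁻¹ = [[1, -4], [1, -3]].
M⁵ = P·diag(0, 3125)·P⁻¹ = [[12500, -37500], [3125, -9375]].
The requested entry is -37500.

-37500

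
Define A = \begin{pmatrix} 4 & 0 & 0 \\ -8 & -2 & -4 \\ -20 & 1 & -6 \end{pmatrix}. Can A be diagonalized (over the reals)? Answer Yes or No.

No

Characteristic polynomial: p(μ) = μ^3 + 4μ^2 - 16μ - 64 = (μ - 4)(μ + 4)^2.
μ = -4 has algebraic multiplicity 2; rank(A + 4I) = 2, so geometric multiplicity = 1.
Geometric multiplicity < algebraic multiplicity, so A is not diagonalizable.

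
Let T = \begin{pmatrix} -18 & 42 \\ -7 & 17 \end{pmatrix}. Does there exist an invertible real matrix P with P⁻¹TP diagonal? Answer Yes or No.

Characteristic polynomial: p(λ) = λ^2 + λ - 12 = (λ - 3)(λ + 4).
All 2 eigenvalues are distinct, so T is diagonalizable.

Yes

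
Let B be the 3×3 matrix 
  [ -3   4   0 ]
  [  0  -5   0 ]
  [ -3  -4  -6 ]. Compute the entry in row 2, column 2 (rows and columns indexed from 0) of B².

Characteristic polynomial: s^3 + 14s^2 + 63s + 90 = (s + 3)(s + 5)(s + 6), so the eigenvalues are -6, -5, -3.
s=-6: eigenvector (0, 0, 1).
s=-5: eigenvector (-2, 1, 2).
s=-3: eigenvector (1, 0, -1).
P = [[0, -2, 1], [0, 1, 0], [1, 2, -1]], D = diag(-6, -5, -3), P⁻¹ = [[1, 0, 1], [0, 1, 0], [1, 2, 0]].
B² = P·diag(36, 25, 9)·P⁻¹ = [[9, -32, 0], [0, 25, 0], [27, 32, 36]].
The requested entry is 36.

36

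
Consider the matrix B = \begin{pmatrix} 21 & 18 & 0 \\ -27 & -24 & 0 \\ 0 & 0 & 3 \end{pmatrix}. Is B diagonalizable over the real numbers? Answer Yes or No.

Yes

Characteristic polynomial: p(λ) = λ^3 - 27λ + 54 = (λ - 3)^2(λ + 6).
λ = 3 has algebraic multiplicity 2; rank(B − 3I) = 1, so geometric multiplicity = 2.
Every eigenvalue has geometric = algebraic multiplicity, so B is diagonalizable.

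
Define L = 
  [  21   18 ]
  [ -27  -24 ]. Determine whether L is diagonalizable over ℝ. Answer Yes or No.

Characteristic polynomial: p(λ) = λ^2 + 3λ - 18 = (λ - 3)(λ + 6).
All 2 eigenvalues are distinct, so L is diagonalizable.

Yes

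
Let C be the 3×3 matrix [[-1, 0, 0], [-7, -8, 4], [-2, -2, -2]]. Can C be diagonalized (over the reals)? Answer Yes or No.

Yes

Characteristic polynomial: p(r) = r^3 + 11r^2 + 34r + 24 = (r + 1)(r + 4)(r + 6).
All 3 eigenvalues are distinct, so C is diagonalizable.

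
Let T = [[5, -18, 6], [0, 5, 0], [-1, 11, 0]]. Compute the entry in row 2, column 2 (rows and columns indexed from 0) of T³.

-30

Characteristic polynomial: r^3 - 10r^2 + 31r - 30 = (r - 5)(r - 3)(r - 2), so the eigenvalues are 2, 3, 5.
r=3: eigenvector (3, 0, -1).
r=5: eigenvector (-4, 1, 3).
r=2: eigenvector (-2, 0, 1).
P = [[3, -4, -2], [0, 1, 0], [-1, 3, 1]], D = diag(3, 5, 2), P⁻¹ = [[1, -2, 2], [0, 1, 0], [1, -5, 3]].
T³ = P·diag(27, 125, 8)·P⁻¹ = [[65, -582, 114], [0, 125, 0], [-19, 389, -30]].
The requested entry is -30.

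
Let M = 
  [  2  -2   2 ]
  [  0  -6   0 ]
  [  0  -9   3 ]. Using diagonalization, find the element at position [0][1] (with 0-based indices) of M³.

-38

Characteristic polynomial: t^3 + t^2 - 24t + 36 = (t - 3)(t - 2)(t + 6), so the eigenvalues are -6, 2, 3.
t=2: eigenvector (1, 0, 0).
t=-6: eigenvector (0, 1, 1).
t=3: eigenvector (2, 0, 1).
P = [[1, 0, 2], [0, 1, 0], [0, 1, 1]], D = diag(2, -6, 3), P⁻¹ = [[1, 2, -2], [0, 1, 0], [0, -1, 1]].
M³ = P·diag(8, -216, 27)·P⁻¹ = [[8, -38, 38], [0, -216, 0], [0, -243, 27]].
The requested entry is -38.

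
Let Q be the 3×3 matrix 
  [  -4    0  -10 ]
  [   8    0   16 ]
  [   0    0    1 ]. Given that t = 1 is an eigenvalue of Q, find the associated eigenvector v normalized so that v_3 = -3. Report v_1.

Q − 1I = [[-5, 0, -10], [8, -1, 16], [0, 0, 0]].
Solving (Q − 1I)v = 0 gives the eigenspace spanned by (6, 0, -3).
With v_3 = -3, v = (6, 0, -3), so v_1 = 6.

6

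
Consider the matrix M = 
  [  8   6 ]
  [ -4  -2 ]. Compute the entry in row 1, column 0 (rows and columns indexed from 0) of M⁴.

-480

Characteristic polynomial: s^2 - 6s + 8 = (s - 4)(s - 2), so the eigenvalues are 2, 4.
s=2: eigenvector (1, -1).
s=4: eigenvector (3, -2).
P = [[1, 3], [-1, -2]], D = diag(2, 4), P⁻¹ = [[-2, -3], [1, 1]].
M⁴ = P·diag(16, 256)·P⁻¹ = [[736, 720], [-480, -464]].
The requested entry is -480.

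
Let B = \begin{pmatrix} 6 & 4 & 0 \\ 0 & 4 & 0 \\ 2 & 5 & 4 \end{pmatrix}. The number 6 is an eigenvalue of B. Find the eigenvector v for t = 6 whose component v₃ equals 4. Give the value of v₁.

4

B − 6I = [[0, 4, 0], [0, -2, 0], [2, 5, -2]].
Solving (B − 6I)v = 0 gives the eigenspace spanned by (4, 0, 4).
With v₃ = 4, v = (4, 0, 4), so v₁ = 4.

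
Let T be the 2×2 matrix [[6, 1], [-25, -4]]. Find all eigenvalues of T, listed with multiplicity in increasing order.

1, 1

Characteristic polynomial: p(μ) = μ^2 - 2μ + 1 = (μ - 1)^2.
Roots (with multiplicity): 1, 1.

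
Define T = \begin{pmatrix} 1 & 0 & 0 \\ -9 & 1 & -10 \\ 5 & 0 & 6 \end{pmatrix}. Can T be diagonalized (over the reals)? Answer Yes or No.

Characteristic polynomial: p(s) = s^3 - 8s^2 + 13s - 6 = (s - 6)(s - 1)^2.
s = 1 has algebraic multiplicity 2; rank(T − 1I) = 2, so geometric multiplicity = 1.
Geometric multiplicity < algebraic multiplicity, so T is not diagonalizable.

No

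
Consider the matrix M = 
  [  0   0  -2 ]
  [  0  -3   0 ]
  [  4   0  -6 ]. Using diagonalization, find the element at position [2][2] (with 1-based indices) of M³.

Characteristic polynomial: t^3 + 9t^2 + 26t + 24 = (t + 2)(t + 3)(t + 4), so the eigenvalues are -4, -3, -2.
t=-2: eigenvector (1, 0, 1).
t=-4: eigenvector (1, 0, 2).
t=-3: eigenvector (0, 1, 0).
P = [[1, 1, 0], [0, 0, 1], [1, 2, 0]], D = diag(-2, -4, -3), P⁻¹ = [[2, 0, -1], [-1, 0, 1], [0, 1, 0]].
M³ = P·diag(-8, -64, -27)·P⁻¹ = [[48, 0, -56], [0, -27, 0], [112, 0, -120]].
The requested entry is -27.

-27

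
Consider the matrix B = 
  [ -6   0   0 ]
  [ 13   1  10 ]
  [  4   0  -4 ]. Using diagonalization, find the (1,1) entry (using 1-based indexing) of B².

36

Characteristic polynomial: μ^3 + 9μ^2 + 14μ - 24 = (μ - 1)(μ + 4)(μ + 6), so the eigenvalues are -6, -4, 1.
μ=-4: eigenvector (0, -2, 1).
μ=1: eigenvector (0, 1, 0).
μ=-6: eigenvector (1, 1, -2).
P = [[0, 0, 1], [-2, 1, 1], [1, 0, -2]], D = diag(-4, 1, -6), P⁻¹ = [[2, 0, 1], [3, 1, 2], [1, 0, 0]].
B² = P·diag(16, 1, 36)·P⁻¹ = [[36, 0, 0], [-25, 1, -30], [-40, 0, 16]].
The requested entry is 36.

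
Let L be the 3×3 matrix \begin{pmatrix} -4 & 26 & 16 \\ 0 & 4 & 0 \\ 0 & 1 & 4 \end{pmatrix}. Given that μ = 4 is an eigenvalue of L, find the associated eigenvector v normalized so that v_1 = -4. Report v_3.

L − 4I = [[-8, 26, 16], [0, 0, 0], [0, 1, 0]].
Solving (L − 4I)v = 0 gives the eigenspace spanned by (-4, 0, -2).
With v_1 = -4, v = (-4, 0, -2), so v_3 = -2.

-2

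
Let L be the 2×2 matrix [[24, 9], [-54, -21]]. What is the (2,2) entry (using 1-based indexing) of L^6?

Characteristic polynomial: λ^2 - 3λ - 18 = (λ - 6)(λ + 3), so the eigenvalues are -3, 6.
λ=-3: eigenvector (1, -3).
λ=6: eigenvector (1, -2).
P = [[1, 1], [-3, -2]], D = diag(-3, 6), P⁻¹ = [[-2, -1], [3, 1]].
L⁶ = P·diag(729, 46656)·P⁻¹ = [[138510, 45927], [-275562, -91125]].
The requested entry is -91125.

-91125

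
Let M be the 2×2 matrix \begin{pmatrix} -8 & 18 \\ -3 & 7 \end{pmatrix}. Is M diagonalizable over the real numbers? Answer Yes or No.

Characteristic polynomial: p(λ) = λ^2 + λ - 2 = (λ - 1)(λ + 2).
All 2 eigenvalues are distinct, so M is diagonalizable.

Yes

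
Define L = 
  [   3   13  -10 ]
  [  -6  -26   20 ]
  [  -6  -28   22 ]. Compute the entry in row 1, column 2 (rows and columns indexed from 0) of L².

Characteristic polynomial: λ^3 + λ^2 - 6λ = λ(λ - 2)(λ + 3), so the eigenvalues are -3, 0, 2.
λ=2: eigenvector (-2, 4, 5).
λ=0: eigenvector (1, -1, -1).
λ=-3: eigenvector (1, -2, -2).
P = [[-2, 1, 1], [4, -1, -2], [5, -1, -2]], D = diag(2, 0, -3), P⁻¹ = [[0, -1, 1], [2, 1, 0], [-1, -3, 2]].
L² = P·diag(4, 0, 9)·P⁻¹ = [[-9, -19, 10], [18, 38, -20], [18, 34, -16]].
The requested entry is -20.

-20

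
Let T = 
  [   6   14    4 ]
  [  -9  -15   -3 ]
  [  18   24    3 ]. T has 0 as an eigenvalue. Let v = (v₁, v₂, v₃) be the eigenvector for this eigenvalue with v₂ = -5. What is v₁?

5

T = [[6, 14, 4], [-9, -15, -3], [18, 24, 3]].
Solving (T)v = 0 gives the eigenspace spanned by (5, -5, 10).
With v₂ = -5, v = (5, -5, 10), so v₁ = 5.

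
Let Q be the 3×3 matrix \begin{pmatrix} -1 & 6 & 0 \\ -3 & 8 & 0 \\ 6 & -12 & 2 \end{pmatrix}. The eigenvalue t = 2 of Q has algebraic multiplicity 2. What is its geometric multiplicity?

Q − 2I = [[-3, 6, 0], [-3, 6, 0], [6, -12, 0]].
This matrix has rank 1, so its null space has dimension 3 − 1 = 2.

2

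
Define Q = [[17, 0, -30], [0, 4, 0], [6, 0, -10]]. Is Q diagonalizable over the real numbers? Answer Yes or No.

Yes

Characteristic polynomial: p(λ) = λ^3 - 11λ^2 + 38λ - 40 = (λ - 5)(λ - 4)(λ - 2).
All 3 eigenvalues are distinct, so Q is diagonalizable.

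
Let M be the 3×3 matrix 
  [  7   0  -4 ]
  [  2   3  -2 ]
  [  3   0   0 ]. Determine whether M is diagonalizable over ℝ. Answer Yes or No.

Characteristic polynomial: p(μ) = μ^3 - 10μ^2 + 33μ - 36 = (μ - 4)(μ - 3)^2.
μ = 3 has algebraic multiplicity 2; rank(M − 3I) = 1, so geometric multiplicity = 2.
Every eigenvalue has geometric = algebraic multiplicity, so M is diagonalizable.

Yes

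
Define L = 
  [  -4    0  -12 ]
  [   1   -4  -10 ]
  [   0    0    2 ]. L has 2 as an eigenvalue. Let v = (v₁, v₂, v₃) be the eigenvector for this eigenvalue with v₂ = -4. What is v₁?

-4

L − 2I = [[-6, 0, -12], [1, -6, -10], [0, 0, 0]].
Solving (L − 2I)v = 0 gives the eigenspace spanned by (-4, -4, 2).
With v₂ = -4, v = (-4, -4, 2), so v₁ = -4.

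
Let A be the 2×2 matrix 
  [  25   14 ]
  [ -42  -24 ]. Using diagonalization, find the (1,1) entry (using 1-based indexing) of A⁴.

Characteristic polynomial: λ^2 - λ - 12 = (λ - 4)(λ + 3), so the eigenvalues are -3, 4.
λ=4: eigenvector (2, -3).
λ=-3: eigenvector (-1, 2).
P = [[2, -1], [-3, 2]], D = diag(4, -3), P⁻¹ = [[2, 1], [3, 2]].
A⁴ = P·diag(256, 81)·P⁻¹ = [[781, 350], [-1050, -444]].
The requested entry is 781.

781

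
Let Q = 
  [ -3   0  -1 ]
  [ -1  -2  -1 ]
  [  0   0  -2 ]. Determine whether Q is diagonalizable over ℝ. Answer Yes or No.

Characteristic polynomial: p(s) = s^3 + 7s^2 + 16s + 12 = (s + 2)^2(s + 3).
s = -2 has algebraic multiplicity 2; rank(Q + 2I) = 1, so geometric multiplicity = 2.
Every eigenvalue has geometric = algebraic multiplicity, so Q is diagonalizable.

Yes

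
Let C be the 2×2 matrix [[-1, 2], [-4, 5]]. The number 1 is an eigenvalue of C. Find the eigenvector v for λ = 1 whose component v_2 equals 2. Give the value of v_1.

C − 1I = [[-2, 2], [-4, 4]].
Solving (C − 1I)v = 0 gives the eigenspace spanned by (2, 2).
With v_2 = 2, v = (2, 2), so v_1 = 2.

2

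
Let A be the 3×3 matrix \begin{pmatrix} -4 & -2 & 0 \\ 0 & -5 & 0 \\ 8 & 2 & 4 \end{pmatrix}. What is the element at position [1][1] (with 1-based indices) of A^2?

Characteristic polynomial: r^3 + 5r^2 - 16r - 80 = (r - 4)(r + 4)(r + 5), so the eigenvalues are -5, -4, 4.
r=-4: eigenvector (1, 0, -1).
r=-5: eigenvector (2, 1, -2).
r=4: eigenvector (0, 0, 1).
P = [[1, 2, 0], [0, 1, 0], [-1, -2, 1]], D = diag(-4, -5, 4), P⁻¹ = [[1, -2, 0], [0, 1, 0], [1, 0, 1]].
A² = P·diag(16, 25, 16)·P⁻¹ = [[16, 18, 0], [0, 25, 0], [0, -18, 16]].
The requested entry is 16.

16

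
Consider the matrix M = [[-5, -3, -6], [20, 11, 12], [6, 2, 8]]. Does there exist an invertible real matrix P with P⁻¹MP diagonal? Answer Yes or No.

No

Characteristic polynomial: p(t) = t^3 - 14t^2 + 65t - 100 = (t - 5)^2(t - 4).
t = 5 has algebraic multiplicity 2; rank(M − 5I) = 2, so geometric multiplicity = 1.
Geometric multiplicity < algebraic multiplicity, so M is not diagonalizable.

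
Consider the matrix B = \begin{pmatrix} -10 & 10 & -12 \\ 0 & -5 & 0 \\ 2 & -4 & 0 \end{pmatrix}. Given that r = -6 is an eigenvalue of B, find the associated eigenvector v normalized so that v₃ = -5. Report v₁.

15

B + 6I = [[-4, 10, -12], [0, 1, 0], [2, -4, 6]].
Solving (B + 6I)v = 0 gives the eigenspace spanned by (15, 0, -5).
With v₃ = -5, v = (15, 0, -5), so v₁ = 15.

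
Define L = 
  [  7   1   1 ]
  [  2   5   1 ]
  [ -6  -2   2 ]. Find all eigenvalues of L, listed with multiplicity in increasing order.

Characteristic polynomial: p(μ) = μ^3 - 14μ^2 + 65μ - 100 = (μ - 5)^2(μ - 4).
Roots (with multiplicity): 4, 5, 5.

4, 5, 5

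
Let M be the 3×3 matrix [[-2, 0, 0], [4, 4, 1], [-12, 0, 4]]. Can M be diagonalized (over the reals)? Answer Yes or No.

No

Characteristic polynomial: p(s) = s^3 - 6s^2 + 32 = (s - 4)^2(s + 2).
s = 4 has algebraic multiplicity 2; rank(M − 4I) = 2, so geometric multiplicity = 1.
Geometric multiplicity < algebraic multiplicity, so M is not diagonalizable.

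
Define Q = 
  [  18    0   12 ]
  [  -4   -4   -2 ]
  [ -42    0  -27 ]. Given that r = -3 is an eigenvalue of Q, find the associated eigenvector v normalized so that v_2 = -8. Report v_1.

Q + 3I = [[21, 0, 12], [-4, -1, -2], [-42, 0, -24]].
Solving (Q + 3I)v = 0 gives the eigenspace spanned by (16, -8, -28).
With v_2 = -8, v = (16, -8, -28), so v_1 = 16.

16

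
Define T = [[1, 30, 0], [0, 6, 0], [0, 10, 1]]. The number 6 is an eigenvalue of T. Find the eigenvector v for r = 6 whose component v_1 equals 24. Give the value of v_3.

T − 6I = [[-5, 30, 0], [0, 0, 0], [0, 10, -5]].
Solving (T − 6I)v = 0 gives the eigenspace spanned by (24, 4, 8).
With v_1 = 24, v = (24, 4, 8), so v_3 = 8.

8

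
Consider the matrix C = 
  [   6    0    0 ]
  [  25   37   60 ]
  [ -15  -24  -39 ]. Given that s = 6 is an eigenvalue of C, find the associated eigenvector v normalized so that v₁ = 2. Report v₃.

-6

C − 6I = [[0, 0, 0], [25, 31, 60], [-15, -24, -45]].
Solving (C − 6I)v = 0 gives the eigenspace spanned by (2, 10, -6).
With v₁ = 2, v = (2, 10, -6), so v₃ = -6.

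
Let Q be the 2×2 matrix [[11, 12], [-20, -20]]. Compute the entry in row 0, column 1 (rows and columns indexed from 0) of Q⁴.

-4428

Characteristic polynomial: r^2 + 9r + 20 = (r + 4)(r + 5), so the eigenvalues are -5, -4.
r=-5: eigenvector (-3, 4).
r=-4: eigenvector (4, -5).
P = [[-3, 4], [4, -5]], D = diag(-5, -4), P⁻¹ = [[5, 4], [4, 3]].
Q⁴ = P·diag(625, 256)·P⁻¹ = [[-5279, -4428], [7380, 6160]].
The requested entry is -4428.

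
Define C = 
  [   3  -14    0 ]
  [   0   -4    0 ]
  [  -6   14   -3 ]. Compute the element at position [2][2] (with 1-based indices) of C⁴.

256

Characteristic polynomial: μ^3 + 4μ^2 - 9μ - 36 = (μ - 3)(μ + 3)(μ + 4), so the eigenvalues are -4, -3, 3.
μ=3: eigenvector (1, 0, -1).
μ=-4: eigenvector (2, 1, -2).
μ=-3: eigenvector (0, 0, 1).
P = [[1, 2, 0], [0, 1, 0], [-1, -2, 1]], D = diag(3, -4, -3), P⁻¹ = [[1, -2, 0], [0, 1, 0], [1, 0, 1]].
C⁴ = P·diag(81, 256, 81)·P⁻¹ = [[81, 350, 0], [0, 256, 0], [0, -350, 81]].
The requested entry is 256.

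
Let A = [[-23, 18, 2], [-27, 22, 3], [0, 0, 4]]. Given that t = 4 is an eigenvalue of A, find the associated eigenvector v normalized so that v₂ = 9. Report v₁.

6

A − 4I = [[-27, 18, 2], [-27, 18, 3], [0, 0, 0]].
Solving (A − 4I)v = 0 gives the eigenspace spanned by (6, 9, 0).
With v₂ = 9, v = (6, 9, 0), so v₁ = 6.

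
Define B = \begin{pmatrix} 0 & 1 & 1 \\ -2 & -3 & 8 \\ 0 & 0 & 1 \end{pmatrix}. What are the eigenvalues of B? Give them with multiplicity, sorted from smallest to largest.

Characteristic polynomial: p(r) = r^3 + 2r^2 - r - 2 = (r - 1)(r + 1)(r + 2).
Roots (with multiplicity): -2, -1, 1.

-2, -1, 1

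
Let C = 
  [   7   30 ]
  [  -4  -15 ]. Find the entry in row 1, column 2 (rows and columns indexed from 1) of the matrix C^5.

Characteristic polynomial: λ^2 + 8λ + 15 = (λ + 3)(λ + 5), so the eigenvalues are -5, -3.
λ=-5: eigenvector (-5, 2).
λ=-3: eigenvector (-3, 1).
P = [[-5, -3], [2, 1]], D = diag(-5, -3), P⁻¹ = [[1, 3], [-2, -5]].
C⁵ = P·diag(-3125, -243)·P⁻¹ = [[14167, 43230], [-5764, -17535]].
The requested entry is 43230.

43230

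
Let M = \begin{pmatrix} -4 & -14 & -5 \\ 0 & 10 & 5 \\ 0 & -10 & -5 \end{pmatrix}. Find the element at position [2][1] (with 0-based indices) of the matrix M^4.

-1250

Characteristic polynomial: μ^3 - μ^2 - 20μ = μ(μ - 5)(μ + 4), so the eigenvalues are -4, 0, 5.
μ=-4: eigenvector (1, 0, 0).
μ=0: eigenvector (-1, 1, -2).
μ=5: eigenvector (-1, 1, -1).
P = [[1, -1, -1], [0, 1, 1], [0, -2, -1]], D = diag(-4, 0, 5), P⁻¹ = [[1, 1, 0], [0, -1, -1], [0, 2, 1]].
M⁴ = P·diag(256, 0, 625)·P⁻¹ = [[256, -994, -625], [0, 1250, 625], [0, -1250, -625]].
The requested entry is -1250.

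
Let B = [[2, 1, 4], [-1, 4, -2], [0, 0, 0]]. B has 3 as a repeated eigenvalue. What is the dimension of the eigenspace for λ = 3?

1

B − 3I = [[-1, 1, 4], [-1, 1, -2], [0, 0, -3]].
This matrix has rank 2, so its null space has dimension 3 − 2 = 1.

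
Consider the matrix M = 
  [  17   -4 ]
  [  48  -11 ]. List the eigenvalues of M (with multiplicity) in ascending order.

1, 5

Characteristic polynomial: p(λ) = λ^2 - 6λ + 5 = (λ - 5)(λ - 1).
Roots (with multiplicity): 1, 5.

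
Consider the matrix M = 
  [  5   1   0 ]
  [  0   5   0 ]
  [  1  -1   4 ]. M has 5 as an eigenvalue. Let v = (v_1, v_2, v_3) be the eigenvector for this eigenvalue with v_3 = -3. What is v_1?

M − 5I = [[0, 1, 0], [0, 0, 0], [1, -1, -1]].
Solving (M − 5I)v = 0 gives the eigenspace spanned by (-3, 0, -3).
With v_3 = -3, v = (-3, 0, -3), so v_1 = -3.

-3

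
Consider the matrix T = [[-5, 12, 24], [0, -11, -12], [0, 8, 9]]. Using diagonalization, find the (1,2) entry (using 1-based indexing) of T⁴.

Characteristic polynomial: r^3 + 7r^2 + 7r - 15 = (r - 1)(r + 3)(r + 5), so the eigenvalues are -5, -3, 1.
r=-5: eigenvector (1, 0, 0).
r=-3: eigenvector (-6, 3, -2).
r=1: eigenvector (2, -1, 1).
P = [[1, -6, 2], [0, 3, -1], [0, -2, 1]], D = diag(-5, -3, 1), P⁻¹ = [[1, 2, 0], [0, 1, 1], [0, 2, 3]].
T⁴ = P·diag(625, 81, 1)·P⁻¹ = [[625, 768, -480], [0, 241, 240], [0, -160, -159]].
The requested entry is 768.

768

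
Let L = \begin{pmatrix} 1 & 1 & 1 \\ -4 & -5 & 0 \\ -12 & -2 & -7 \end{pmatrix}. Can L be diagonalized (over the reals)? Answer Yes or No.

Characteristic polynomial: p(t) = t^3 + 11t^2 + 39t + 45 = (t + 3)^2(t + 5).
t = -3 has algebraic multiplicity 2; rank(L + 3I) = 2, so geometric multiplicity = 1.
Geometric multiplicity < algebraic multiplicity, so L is not diagonalizable.

No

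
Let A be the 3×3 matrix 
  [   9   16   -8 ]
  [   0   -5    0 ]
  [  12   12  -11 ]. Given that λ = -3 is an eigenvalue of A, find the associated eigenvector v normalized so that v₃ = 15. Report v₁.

10

A + 3I = [[12, 16, -8], [0, -2, 0], [12, 12, -8]].
Solving (A + 3I)v = 0 gives the eigenspace spanned by (10, 0, 15).
With v₃ = 15, v = (10, 0, 15), so v₁ = 10.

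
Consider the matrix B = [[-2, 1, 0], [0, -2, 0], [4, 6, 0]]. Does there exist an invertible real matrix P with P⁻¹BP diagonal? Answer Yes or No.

Characteristic polynomial: p(s) = s^3 + 4s^2 + 4s = s(s + 2)^2.
s = -2 has algebraic multiplicity 2; rank(B + 2I) = 2, so geometric multiplicity = 1.
Geometric multiplicity < algebraic multiplicity, so B is not diagonalizable.

No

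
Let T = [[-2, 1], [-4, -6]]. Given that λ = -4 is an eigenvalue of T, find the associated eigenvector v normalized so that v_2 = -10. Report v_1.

T + 4I = [[2, 1], [-4, -2]].
Solving (T + 4I)v = 0 gives the eigenspace spanned by (5, -10).
With v_2 = -10, v = (5, -10), so v_1 = 5.

5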